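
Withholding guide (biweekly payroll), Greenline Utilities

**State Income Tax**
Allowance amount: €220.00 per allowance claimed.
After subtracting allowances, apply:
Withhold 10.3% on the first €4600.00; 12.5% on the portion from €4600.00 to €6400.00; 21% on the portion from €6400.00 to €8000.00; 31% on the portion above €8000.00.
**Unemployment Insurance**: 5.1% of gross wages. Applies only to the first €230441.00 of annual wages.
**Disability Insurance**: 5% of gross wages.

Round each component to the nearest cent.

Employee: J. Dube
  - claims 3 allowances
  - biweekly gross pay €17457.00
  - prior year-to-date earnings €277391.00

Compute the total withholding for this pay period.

State Income Tax: taxable = €17457.00 − 3×€220.00 = €16797.00
  €1034.80 + 31% × (€16797.00 − €8000.00) = €1034.80 + 31% × €8797.00 = €3761.87
Unemployment Insurance: YTD €277391.00 ≥ cap €230441.00 → €0.00
Disability Insurance: 5% × €17457.00 = €872.85
Total: €3761.87 + €0.00 + €872.85 = €4634.72

€4634.72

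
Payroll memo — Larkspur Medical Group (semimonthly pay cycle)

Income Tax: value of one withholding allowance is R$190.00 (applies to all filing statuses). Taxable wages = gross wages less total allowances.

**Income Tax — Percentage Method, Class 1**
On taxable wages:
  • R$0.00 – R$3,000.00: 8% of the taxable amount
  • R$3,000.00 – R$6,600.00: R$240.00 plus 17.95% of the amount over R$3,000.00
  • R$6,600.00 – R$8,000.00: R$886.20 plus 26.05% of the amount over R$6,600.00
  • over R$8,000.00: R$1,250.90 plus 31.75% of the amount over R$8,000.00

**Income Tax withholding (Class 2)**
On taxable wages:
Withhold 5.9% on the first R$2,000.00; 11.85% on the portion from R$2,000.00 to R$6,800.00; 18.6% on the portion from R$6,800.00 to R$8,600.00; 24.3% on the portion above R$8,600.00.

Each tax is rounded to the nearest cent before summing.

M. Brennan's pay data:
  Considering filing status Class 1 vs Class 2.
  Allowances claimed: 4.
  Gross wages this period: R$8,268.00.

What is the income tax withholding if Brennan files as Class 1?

R$1,122.73

Income Tax (Class 1): taxable = R$8,268.00 − 4×R$190.00 = R$7,508.00
  R$886.20 + 26.05% × (R$7,508.00 − R$6,600.00) = R$886.20 + 26.05% × R$908.00 = R$1,122.73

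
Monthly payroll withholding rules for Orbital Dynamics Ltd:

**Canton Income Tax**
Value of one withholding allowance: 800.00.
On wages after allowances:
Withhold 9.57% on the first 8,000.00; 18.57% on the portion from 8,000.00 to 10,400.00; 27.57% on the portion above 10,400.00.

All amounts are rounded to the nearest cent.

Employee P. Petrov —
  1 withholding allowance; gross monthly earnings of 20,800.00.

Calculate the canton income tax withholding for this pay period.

3,858.00

Canton Income Tax: taxable = 20,800.00 − 1×800.00 = 20,000.00
  1,211.28 + 27.57% × (20,000.00 − 10,400.00) = 1,211.28 + 27.57% × 9,600.00 = 3,858.00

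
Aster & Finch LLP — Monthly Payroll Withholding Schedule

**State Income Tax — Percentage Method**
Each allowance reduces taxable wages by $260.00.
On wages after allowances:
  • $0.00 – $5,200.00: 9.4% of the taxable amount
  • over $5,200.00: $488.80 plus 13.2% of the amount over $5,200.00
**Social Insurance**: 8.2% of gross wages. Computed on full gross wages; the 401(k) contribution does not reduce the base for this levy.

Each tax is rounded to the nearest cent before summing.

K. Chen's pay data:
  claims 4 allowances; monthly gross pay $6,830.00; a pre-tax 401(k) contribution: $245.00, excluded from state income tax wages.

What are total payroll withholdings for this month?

$1,094.40

State Income Tax: taxable = $6,830.00 − $245.00 − 4×$260.00 = $5,545.00
  $488.80 + 13.2% × ($5,545.00 − $5,200.00) = $488.80 + 13.2% × $345.00 = $534.34
Social Insurance: 8.2% × $6,830.00 = $560.06
Total: $534.34 + $560.06 = $1,094.40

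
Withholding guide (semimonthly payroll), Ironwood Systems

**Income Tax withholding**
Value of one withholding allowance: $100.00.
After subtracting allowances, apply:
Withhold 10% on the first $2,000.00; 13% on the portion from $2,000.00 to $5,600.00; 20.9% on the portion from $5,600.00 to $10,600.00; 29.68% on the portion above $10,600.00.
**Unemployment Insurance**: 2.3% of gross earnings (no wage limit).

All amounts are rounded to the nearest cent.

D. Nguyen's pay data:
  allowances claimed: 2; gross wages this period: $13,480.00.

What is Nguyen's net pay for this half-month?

Income Tax: taxable = $13,480.00 − 2×$100.00 = $13,280.00
  $1,713.00 + 29.68% × ($13,280.00 − $10,600.00) = $1,713.00 + 29.68% × $2,680.00 = $2,508.42
Unemployment Insurance: 2.3% × $13,480.00 = $310.04
Total withheld: $2,508.42 + $310.04 = $2,818.46
Net pay: $13,480.00 − $2,818.46 = $10,661.54

$10,661.54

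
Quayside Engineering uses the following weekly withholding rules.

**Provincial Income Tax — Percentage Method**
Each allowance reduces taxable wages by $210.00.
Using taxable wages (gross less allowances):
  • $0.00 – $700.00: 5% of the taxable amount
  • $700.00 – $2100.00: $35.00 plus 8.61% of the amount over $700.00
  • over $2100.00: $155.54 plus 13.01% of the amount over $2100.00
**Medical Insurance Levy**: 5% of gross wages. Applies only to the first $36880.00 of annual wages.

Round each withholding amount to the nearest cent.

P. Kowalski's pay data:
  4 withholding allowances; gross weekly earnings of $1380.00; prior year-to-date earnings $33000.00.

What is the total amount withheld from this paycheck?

$96.00

Provincial Income Tax: taxable = $1380.00 − 4×$210.00 = $540.00
  5% × $540.00 = $27.00
Medical Insurance Levy: 5% × $1380.00 = $69.00
Total: $27.00 + $69.00 = $96.00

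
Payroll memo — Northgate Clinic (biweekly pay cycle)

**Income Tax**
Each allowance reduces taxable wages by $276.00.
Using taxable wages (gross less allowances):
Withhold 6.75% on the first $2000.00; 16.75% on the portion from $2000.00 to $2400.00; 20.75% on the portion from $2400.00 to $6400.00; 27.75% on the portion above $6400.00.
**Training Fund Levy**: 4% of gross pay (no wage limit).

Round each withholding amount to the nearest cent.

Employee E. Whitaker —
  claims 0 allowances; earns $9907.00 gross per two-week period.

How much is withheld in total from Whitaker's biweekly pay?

Income Tax: taxable = $9907.00
  $1032.00 + 27.75% × ($9907.00 − $6400.00) = $1032.00 + 27.75% × $3507.00 = $2005.19
Training Fund Levy: 4% × $9907.00 = $396.28
Total: $2005.19 + $396.28 = $2401.47

$2401.47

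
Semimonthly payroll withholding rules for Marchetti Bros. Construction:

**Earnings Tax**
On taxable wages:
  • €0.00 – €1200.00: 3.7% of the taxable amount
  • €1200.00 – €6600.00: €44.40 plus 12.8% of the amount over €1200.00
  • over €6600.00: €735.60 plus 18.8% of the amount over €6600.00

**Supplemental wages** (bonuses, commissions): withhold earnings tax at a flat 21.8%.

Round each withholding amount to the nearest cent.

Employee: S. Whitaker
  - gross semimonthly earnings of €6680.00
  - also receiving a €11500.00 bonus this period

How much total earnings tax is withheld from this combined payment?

Earnings Tax: taxable = €6680.00
  €735.60 + 18.8% × (€6680.00 − €6600.00) = €735.60 + 18.8% × €80.00 = €750.64
Supplemental (21.8% flat on bonus): 21.8% × €11500.00 = €2507.00
Total earnings tax: €750.64 + €2507.00 = €3257.64

€3257.64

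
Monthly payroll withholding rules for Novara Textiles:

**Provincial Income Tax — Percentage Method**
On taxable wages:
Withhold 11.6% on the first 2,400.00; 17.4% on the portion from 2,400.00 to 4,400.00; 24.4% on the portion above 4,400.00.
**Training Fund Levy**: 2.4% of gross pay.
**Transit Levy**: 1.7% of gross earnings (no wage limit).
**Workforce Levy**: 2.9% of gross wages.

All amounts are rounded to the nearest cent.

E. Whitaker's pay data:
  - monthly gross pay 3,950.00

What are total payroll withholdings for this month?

824.60

Provincial Income Tax: taxable = 3,950.00
  278.40 + 17.4% × (3,950.00 − 2,400.00) = 278.40 + 17.4% × 1,550.00 = 548.10
Training Fund Levy: 2.4% × 3,950.00 = 94.80
Transit Levy: 1.7% × 3,950.00 = 67.15
Workforce Levy: 2.9% × 3,950.00 = 114.55
Total: 548.10 + 94.80 + 67.15 + 114.55 = 824.60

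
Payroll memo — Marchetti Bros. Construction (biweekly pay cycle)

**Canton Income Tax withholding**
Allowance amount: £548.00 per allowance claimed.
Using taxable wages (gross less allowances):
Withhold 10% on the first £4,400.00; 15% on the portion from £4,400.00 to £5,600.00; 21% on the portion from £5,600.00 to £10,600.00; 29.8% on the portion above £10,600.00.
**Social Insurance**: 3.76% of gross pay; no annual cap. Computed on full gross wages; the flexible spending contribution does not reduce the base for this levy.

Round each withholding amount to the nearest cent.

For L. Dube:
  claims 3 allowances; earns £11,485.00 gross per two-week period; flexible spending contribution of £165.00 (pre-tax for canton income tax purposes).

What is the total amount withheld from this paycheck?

Canton Income Tax: taxable = £11,485.00 − £165.00 − 3×£548.00 = £9,676.00
  £620.00 + 21% × (£9,676.00 − £5,600.00) = £620.00 + 21% × £4,076.00 = £1,475.96
Social Insurance: 3.76% × £11,485.00 = £431.84
Total: £1,475.96 + £431.84 = £1,907.80

£1,907.80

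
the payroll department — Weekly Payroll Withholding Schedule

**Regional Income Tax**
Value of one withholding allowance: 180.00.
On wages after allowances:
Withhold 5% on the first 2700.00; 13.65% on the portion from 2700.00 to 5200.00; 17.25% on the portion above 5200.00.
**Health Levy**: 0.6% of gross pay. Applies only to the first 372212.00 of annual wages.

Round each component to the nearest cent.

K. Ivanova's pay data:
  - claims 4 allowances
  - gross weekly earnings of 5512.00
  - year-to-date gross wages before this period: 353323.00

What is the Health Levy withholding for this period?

Health Levy: 0.6% × 5512.00 = 33.07

33.07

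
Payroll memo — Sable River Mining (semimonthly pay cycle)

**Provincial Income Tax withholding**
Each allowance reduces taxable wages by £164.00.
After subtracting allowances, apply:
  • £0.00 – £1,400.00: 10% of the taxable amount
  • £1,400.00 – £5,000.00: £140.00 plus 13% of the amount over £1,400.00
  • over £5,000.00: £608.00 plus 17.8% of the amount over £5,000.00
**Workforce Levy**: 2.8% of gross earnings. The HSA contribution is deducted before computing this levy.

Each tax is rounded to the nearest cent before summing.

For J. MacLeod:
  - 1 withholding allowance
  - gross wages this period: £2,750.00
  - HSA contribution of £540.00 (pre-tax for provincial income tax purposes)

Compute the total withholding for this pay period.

£285.86

Provincial Income Tax: taxable = £2,750.00 − £540.00 − 1×£164.00 = £2,046.00
  £140.00 + 13% × (£2,046.00 − £1,400.00) = £140.00 + 13% × £646.00 = £223.98
Workforce Levy: 2.8% × £2,210.00 = £61.88
Total: £223.98 + £61.88 = £285.86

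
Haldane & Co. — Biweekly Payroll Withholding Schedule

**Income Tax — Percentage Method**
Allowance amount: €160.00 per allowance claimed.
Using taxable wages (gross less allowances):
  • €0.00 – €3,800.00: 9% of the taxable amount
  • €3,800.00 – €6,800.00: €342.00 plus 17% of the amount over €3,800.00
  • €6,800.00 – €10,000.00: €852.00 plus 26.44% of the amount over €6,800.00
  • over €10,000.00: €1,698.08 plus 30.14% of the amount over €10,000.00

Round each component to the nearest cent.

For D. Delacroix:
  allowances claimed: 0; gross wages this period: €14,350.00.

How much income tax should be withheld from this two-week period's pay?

€3,009.17

Income Tax: taxable = €14,350.00
  €1,698.08 + 30.14% × (€14,350.00 − €10,000.00) = €1,698.08 + 30.14% × €4,350.00 = €3,009.17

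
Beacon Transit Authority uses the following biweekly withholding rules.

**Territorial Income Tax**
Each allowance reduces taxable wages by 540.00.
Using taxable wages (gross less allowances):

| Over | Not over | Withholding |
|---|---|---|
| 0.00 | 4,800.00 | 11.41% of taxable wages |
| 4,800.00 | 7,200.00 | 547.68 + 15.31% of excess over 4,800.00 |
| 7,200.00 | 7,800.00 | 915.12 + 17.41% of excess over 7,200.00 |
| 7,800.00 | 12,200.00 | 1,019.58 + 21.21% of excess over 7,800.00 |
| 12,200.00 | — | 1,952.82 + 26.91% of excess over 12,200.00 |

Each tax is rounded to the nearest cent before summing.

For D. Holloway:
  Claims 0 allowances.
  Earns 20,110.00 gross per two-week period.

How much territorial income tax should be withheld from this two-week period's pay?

Territorial Income Tax: taxable = 20,110.00
  1,952.82 + 26.91% × (20,110.00 − 12,200.00) = 1,952.82 + 26.91% × 7,910.00 = 4,081.40

4,081.40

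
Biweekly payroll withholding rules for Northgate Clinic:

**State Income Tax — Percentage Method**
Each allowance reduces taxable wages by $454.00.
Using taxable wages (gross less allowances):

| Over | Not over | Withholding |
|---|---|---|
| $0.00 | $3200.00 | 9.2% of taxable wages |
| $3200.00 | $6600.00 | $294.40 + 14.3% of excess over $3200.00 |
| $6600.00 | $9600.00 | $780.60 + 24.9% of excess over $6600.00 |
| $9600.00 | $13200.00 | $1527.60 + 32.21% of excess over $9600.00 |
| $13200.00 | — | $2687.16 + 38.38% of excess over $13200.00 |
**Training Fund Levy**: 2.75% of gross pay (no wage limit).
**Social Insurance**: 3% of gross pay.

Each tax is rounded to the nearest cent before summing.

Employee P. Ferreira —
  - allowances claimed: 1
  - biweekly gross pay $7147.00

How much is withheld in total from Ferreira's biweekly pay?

State Income Tax: taxable = $7147.00 − 1×$454.00 = $6693.00
  $780.60 + 24.9% × ($6693.00 − $6600.00) = $780.60 + 24.9% × $93.00 = $803.76
Training Fund Levy: 2.75% × $7147.00 = $196.54
Social Insurance: 3% × $7147.00 = $214.41
Total: $803.76 + $196.54 + $214.41 = $1214.71

$1214.71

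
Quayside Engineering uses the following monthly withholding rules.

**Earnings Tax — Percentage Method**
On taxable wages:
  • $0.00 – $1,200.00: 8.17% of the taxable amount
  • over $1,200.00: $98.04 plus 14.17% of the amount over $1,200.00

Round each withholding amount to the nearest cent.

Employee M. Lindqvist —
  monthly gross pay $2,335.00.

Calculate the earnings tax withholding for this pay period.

Earnings Tax: taxable = $2,335.00
  $98.04 + 14.17% × ($2,335.00 − $1,200.00) = $98.04 + 14.17% × $1,135.00 = $258.87

$258.87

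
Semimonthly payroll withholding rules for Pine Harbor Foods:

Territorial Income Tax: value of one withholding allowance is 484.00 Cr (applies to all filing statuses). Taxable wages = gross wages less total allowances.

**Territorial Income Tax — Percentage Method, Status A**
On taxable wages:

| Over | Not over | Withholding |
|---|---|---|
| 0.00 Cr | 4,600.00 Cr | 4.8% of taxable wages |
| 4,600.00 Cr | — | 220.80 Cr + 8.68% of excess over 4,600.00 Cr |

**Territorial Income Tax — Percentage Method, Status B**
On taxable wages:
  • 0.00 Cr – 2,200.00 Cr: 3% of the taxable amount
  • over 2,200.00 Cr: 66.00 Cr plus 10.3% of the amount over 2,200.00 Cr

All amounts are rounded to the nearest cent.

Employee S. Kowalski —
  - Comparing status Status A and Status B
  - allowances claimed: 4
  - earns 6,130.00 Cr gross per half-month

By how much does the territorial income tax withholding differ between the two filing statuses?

Territorial Income Tax (Status A): taxable = 6,130.00 Cr − 4×484.00 Cr = 4,194.00 Cr
  4.8% × 4,194.00 Cr = 201.31 Cr
Territorial Income Tax (Status B): taxable = 6,130.00 Cr − 4×484.00 Cr = 4,194.00 Cr
  66.00 Cr + 10.3% × (4,194.00 Cr − 2,200.00 Cr) = 66.00 Cr + 10.3% × 1,994.00 Cr = 271.38 Cr
Difference: |201.31 Cr − 271.38 Cr| = 70.07 Cr (higher under Status B)

70.07 Cr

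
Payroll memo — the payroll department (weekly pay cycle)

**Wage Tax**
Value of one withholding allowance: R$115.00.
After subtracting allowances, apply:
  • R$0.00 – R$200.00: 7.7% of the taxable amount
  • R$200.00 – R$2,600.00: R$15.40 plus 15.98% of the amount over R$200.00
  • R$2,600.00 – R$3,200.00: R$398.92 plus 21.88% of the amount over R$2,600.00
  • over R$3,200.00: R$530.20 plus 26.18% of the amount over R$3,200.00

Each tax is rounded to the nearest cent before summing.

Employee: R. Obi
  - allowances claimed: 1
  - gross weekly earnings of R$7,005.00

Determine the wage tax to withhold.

Wage Tax: taxable = R$7,005.00 − 1×R$115.00 = R$6,890.00
  R$530.20 + 26.18% × (R$6,890.00 − R$3,200.00) = R$530.20 + 26.18% × R$3,690.00 = R$1,496.24

R$1,496.24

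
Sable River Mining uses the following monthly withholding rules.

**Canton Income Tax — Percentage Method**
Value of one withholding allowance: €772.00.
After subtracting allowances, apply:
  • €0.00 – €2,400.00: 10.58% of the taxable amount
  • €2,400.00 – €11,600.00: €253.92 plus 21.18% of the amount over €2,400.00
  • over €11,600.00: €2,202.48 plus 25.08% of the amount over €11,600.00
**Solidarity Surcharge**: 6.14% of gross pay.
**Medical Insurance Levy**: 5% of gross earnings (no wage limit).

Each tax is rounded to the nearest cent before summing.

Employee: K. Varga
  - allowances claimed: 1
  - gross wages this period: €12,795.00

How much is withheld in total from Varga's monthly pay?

Canton Income Tax: taxable = €12,795.00 − 1×€772.00 = €12,023.00
  €2,202.48 + 25.08% × (€12,023.00 − €11,600.00) = €2,202.48 + 25.08% × €423.00 = €2,308.57
Solidarity Surcharge: 6.14% × €12,795.00 = €785.61
Medical Insurance Levy: 5% × €12,795.00 = €639.75
Total: €2,308.57 + €785.61 + €639.75 = €3,733.93

€3,733.93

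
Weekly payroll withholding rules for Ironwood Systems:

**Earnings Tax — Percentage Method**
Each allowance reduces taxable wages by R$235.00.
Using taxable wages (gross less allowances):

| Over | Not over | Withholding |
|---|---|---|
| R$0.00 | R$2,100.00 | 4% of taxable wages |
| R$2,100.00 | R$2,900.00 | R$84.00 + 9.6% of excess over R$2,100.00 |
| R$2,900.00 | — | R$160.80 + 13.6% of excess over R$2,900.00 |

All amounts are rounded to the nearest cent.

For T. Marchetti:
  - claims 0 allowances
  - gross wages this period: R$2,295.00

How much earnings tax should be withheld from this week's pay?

Earnings Tax: taxable = R$2,295.00
  R$84.00 + 9.6% × (R$2,295.00 − R$2,100.00) = R$84.00 + 9.6% × R$195.00 = R$102.72

R$102.72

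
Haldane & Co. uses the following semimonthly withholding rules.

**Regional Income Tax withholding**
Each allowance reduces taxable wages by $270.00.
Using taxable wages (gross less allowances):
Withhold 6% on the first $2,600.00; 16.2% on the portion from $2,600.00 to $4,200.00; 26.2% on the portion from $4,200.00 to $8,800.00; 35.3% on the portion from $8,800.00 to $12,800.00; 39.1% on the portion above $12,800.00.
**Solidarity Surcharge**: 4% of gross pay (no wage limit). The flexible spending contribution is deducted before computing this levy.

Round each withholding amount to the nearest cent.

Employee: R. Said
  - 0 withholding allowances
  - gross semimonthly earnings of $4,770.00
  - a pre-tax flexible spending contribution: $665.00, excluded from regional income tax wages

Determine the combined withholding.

Regional Income Tax: taxable = $4,770.00 − $665.00 = $4,105.00
  $156.00 + 16.2% × ($4,105.00 − $2,600.00) = $156.00 + 16.2% × $1,505.00 = $399.81
Solidarity Surcharge: 4% × $4,105.00 = $164.20
Total: $399.81 + $164.20 = $564.01

$564.01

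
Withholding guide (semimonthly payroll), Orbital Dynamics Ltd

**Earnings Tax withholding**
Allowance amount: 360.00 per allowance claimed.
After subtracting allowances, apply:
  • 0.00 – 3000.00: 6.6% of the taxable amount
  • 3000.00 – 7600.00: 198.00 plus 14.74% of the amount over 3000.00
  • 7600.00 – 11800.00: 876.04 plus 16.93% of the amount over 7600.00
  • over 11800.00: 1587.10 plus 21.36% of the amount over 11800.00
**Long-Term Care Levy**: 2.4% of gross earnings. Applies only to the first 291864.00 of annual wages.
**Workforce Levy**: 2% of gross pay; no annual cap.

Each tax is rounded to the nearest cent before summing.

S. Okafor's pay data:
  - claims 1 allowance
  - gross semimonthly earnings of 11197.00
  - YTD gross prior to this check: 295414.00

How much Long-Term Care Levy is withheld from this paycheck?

Long-Term Care Levy: YTD 295414.00 ≥ cap 291864.00 → 0.00

0.00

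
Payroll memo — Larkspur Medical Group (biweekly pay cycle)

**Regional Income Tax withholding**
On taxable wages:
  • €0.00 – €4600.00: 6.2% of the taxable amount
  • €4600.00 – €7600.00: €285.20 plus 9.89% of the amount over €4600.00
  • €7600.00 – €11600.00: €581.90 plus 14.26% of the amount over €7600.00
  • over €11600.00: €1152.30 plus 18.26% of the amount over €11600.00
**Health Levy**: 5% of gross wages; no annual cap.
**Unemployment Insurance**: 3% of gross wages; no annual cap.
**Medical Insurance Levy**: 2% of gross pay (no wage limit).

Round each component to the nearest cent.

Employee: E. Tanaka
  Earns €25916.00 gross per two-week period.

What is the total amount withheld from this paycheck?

€6358.00

Regional Income Tax: taxable = €25916.00
  €1152.30 + 18.26% × (€25916.00 − €11600.00) = €1152.30 + 18.26% × €14316.00 = €3766.40
Health Levy: 5% × €25916.00 = €1295.80
Unemployment Insurance: 3% × €25916.00 = €777.48
Medical Insurance Levy: 2% × €25916.00 = €518.32
Total: €3766.40 + €1295.80 + €777.48 + €518.32 = €6358.00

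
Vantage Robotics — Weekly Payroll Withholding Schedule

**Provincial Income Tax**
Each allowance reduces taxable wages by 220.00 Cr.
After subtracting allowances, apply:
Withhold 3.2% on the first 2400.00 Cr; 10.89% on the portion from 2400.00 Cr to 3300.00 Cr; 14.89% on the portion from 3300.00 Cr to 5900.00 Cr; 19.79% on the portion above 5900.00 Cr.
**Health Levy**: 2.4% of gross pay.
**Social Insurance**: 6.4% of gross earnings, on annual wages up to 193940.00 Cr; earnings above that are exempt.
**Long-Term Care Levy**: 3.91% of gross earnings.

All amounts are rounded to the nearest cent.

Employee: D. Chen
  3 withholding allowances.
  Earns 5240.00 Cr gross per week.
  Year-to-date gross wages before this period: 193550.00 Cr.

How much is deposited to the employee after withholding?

Provincial Income Tax: taxable = 5240.00 Cr − 3×220.00 Cr = 4580.00 Cr
  174.81 Cr + 14.89% × (4580.00 Cr − 3300.00 Cr) = 174.81 Cr + 14.89% × 1280.00 Cr = 365.40 Cr
Health Levy: 2.4% × 5240.00 Cr = 125.76 Cr
Social Insurance: cap 193940.00 Cr − YTD 193550.00 Cr = 390.00 Cr subject; 6.4% × 390.00 Cr = 24.96 Cr
Long-Term Care Levy: 3.91% × 5240.00 Cr = 204.88 Cr
Total withheld: 365.40 Cr + 125.76 Cr + 24.96 Cr + 204.88 Cr = 721.00 Cr
Net pay: 5240.00 Cr − 721.00 Cr = 4519.00 Cr

4519.00 Cr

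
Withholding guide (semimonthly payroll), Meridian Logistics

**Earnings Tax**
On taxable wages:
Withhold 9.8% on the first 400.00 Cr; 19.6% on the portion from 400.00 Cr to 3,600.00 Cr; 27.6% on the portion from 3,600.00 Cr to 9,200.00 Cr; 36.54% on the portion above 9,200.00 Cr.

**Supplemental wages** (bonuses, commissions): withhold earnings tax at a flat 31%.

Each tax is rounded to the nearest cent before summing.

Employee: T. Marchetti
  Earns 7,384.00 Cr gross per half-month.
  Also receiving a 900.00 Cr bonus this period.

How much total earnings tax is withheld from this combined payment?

Earnings Tax: taxable = 7,384.00 Cr
  666.40 Cr + 27.6% × (7,384.00 Cr − 3,600.00 Cr) = 666.40 Cr + 27.6% × 3,784.00 Cr = 1,710.78 Cr
Supplemental (31% flat on bonus): 31% × 900.00 Cr = 279.00 Cr
Total earnings tax: 1,710.78 Cr + 279.00 Cr = 1,989.78 Cr

1,989.78 Cr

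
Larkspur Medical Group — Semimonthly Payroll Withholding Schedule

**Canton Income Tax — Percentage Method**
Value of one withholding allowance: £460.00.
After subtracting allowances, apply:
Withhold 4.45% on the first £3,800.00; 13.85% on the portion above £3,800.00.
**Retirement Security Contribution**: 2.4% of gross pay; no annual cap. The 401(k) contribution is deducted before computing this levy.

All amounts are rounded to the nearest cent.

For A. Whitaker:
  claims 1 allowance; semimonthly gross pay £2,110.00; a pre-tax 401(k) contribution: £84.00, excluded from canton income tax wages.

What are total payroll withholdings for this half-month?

£118.31

Canton Income Tax: taxable = £2,110.00 − £84.00 − 1×£460.00 = £1,566.00
  4.45% × £1,566.00 = £69.69
Retirement Security Contribution: 2.4% × £2,026.00 = £48.62
Total: £69.69 + £48.62 = £118.31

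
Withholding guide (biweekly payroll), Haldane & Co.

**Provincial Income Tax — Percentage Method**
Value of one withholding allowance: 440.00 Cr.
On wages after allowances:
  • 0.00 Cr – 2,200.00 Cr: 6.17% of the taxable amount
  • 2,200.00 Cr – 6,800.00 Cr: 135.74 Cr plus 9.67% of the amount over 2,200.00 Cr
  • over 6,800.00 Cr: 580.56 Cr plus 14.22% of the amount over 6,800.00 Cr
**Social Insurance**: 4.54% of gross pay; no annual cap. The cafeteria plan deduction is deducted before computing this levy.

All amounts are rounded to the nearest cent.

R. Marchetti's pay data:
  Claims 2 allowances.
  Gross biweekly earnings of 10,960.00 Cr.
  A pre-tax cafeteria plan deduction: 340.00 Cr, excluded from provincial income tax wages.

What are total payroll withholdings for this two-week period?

1,480.78 Cr

Provincial Income Tax: taxable = 10,960.00 Cr − 340.00 Cr − 2×440.00 Cr = 9,740.00 Cr
  580.56 Cr + 14.22% × (9,740.00 Cr − 6,800.00 Cr) = 580.56 Cr + 14.22% × 2,940.00 Cr = 998.63 Cr
Social Insurance: 4.54% × 10,620.00 Cr = 482.15 Cr
Total: 998.63 Cr + 482.15 Cr = 1,480.78 Cr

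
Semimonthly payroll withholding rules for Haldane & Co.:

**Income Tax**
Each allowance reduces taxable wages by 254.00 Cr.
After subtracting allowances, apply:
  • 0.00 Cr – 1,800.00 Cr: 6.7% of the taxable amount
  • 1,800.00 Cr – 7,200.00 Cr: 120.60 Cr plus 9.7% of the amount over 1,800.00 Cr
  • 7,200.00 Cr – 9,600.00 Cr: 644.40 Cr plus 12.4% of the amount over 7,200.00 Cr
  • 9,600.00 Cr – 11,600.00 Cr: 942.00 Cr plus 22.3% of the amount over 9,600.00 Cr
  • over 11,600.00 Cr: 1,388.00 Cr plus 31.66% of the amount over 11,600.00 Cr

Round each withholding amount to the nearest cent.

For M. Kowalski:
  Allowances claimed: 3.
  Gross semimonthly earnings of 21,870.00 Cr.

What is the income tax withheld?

4,398.23 Cr

Income Tax: taxable = 21,870.00 Cr − 3×254.00 Cr = 21,108.00 Cr
  1,388.00 Cr + 31.66% × (21,108.00 Cr − 11,600.00 Cr) = 1,388.00 Cr + 31.66% × 9,508.00 Cr = 4,398.23 Cr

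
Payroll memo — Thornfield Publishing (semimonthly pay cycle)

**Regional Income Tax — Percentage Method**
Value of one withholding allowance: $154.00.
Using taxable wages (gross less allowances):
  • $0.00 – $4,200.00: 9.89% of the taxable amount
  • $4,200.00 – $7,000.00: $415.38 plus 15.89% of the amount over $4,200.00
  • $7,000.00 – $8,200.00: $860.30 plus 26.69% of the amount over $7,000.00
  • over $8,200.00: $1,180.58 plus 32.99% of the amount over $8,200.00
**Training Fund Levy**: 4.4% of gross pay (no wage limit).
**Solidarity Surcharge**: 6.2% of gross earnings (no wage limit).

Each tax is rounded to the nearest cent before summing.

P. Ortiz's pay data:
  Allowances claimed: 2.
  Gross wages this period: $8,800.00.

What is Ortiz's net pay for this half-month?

Regional Income Tax: taxable = $8,800.00 − 2×$154.00 = $8,492.00
  $1,180.58 + 32.99% × ($8,492.00 − $8,200.00) = $1,180.58 + 32.99% × $292.00 = $1,276.91
Training Fund Levy: 4.4% × $8,800.00 = $387.20
Solidarity Surcharge: 6.2% × $8,800.00 = $545.60
Total withheld: $1,276.91 + $387.20 + $545.60 = $2,209.71
Net pay: $8,800.00 − $2,209.71 = $6,590.29

$6,590.29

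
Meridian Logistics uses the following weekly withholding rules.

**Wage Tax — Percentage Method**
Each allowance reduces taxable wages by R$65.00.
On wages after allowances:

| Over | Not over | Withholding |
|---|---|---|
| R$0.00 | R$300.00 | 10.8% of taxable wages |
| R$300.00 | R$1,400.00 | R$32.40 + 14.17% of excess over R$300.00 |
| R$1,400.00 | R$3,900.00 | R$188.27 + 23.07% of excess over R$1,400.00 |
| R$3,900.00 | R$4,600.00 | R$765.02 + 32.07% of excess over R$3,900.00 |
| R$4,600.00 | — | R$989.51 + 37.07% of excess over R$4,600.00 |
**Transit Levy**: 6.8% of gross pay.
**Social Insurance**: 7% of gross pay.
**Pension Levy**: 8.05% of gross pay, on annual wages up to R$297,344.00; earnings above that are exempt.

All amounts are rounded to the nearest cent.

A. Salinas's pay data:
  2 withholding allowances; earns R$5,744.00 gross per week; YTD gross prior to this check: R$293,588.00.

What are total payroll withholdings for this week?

R$2,460.43

Wage Tax: taxable = R$5,744.00 − 2×R$65.00 = R$5,614.00
  R$989.51 + 37.07% × (R$5,614.00 − R$4,600.00) = R$989.51 + 37.07% × R$1,014.00 = R$1,365.40
Transit Levy: 6.8% × R$5,744.00 = R$390.59
Social Insurance: 7% × R$5,744.00 = R$402.08
Pension Levy: cap R$297,344.00 − YTD R$293,588.00 = R$3,756.00 subject; 8.05% × R$3,756.00 = R$302.36
Total: R$1,365.40 + R$390.59 + R$402.08 + R$302.36 = R$2,460.43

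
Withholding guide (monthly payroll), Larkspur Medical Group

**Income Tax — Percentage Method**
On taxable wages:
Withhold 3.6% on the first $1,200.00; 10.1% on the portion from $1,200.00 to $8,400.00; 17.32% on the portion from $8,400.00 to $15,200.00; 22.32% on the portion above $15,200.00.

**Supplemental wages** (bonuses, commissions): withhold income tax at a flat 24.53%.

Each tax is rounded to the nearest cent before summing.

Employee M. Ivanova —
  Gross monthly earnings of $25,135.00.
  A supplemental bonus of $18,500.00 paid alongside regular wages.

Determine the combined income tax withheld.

Income Tax: taxable = $25,135.00
  $1,948.16 + 22.32% × ($25,135.00 − $15,200.00) = $1,948.16 + 22.32% × $9,935.00 = $4,165.65
Supplemental (24.53% flat on bonus): 24.53% × $18,500.00 = $4,538.05
Total income tax: $4,165.65 + $4,538.05 = $8,703.70

$8,703.70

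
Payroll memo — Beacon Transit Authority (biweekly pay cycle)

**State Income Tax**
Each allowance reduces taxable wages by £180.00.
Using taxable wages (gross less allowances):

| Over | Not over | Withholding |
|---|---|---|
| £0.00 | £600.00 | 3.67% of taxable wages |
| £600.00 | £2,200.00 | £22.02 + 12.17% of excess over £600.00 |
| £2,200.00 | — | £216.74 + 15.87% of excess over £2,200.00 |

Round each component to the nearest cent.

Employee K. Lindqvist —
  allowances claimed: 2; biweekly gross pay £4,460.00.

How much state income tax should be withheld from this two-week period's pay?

£518.27

State Income Tax: taxable = £4,460.00 − 2×£180.00 = £4,100.00
  £216.74 + 15.87% × (£4,100.00 − £2,200.00) = £216.74 + 15.87% × £1,900.00 = £518.27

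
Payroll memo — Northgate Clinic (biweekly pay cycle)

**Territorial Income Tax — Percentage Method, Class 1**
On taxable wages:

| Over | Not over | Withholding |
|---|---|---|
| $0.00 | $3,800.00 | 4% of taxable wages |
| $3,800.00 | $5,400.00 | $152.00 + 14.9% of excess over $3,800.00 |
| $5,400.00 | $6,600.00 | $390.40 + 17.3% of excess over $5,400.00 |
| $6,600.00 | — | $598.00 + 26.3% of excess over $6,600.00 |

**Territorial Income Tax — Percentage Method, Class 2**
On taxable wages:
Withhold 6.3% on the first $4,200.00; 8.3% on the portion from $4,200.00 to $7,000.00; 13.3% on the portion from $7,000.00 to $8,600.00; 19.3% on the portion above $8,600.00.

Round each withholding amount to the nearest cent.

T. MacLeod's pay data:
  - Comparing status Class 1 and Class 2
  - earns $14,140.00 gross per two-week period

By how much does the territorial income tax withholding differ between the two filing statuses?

$802.00

Territorial Income Tax (Class 1): taxable = $14,140.00
  $598.00 + 26.3% × ($14,140.00 − $6,600.00) = $598.00 + 26.3% × $7,540.00 = $2,581.02
Territorial Income Tax (Class 2): taxable = $14,140.00
  $709.80 + 19.3% × ($14,140.00 − $8,600.00) = $709.80 + 19.3% × $5,540.00 = $1,779.02
Difference: |$2,581.02 − $1,779.02| = $802.00 (higher under Class 1)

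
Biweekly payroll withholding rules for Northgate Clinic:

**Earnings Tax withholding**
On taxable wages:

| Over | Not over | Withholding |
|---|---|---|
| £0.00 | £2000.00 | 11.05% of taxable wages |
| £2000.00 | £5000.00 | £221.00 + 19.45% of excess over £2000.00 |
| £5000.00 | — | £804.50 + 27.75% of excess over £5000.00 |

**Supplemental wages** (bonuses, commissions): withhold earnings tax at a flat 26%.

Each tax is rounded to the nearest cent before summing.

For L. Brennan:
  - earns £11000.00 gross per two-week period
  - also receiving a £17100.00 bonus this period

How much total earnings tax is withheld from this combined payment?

£6915.50

Earnings Tax: taxable = £11000.00
  £804.50 + 27.75% × (£11000.00 − £5000.00) = £804.50 + 27.75% × £6000.00 = £2469.50
Supplemental (26% flat on bonus): 26% × £17100.00 = £4446.00
Total earnings tax: £2469.50 + £4446.00 = £6915.50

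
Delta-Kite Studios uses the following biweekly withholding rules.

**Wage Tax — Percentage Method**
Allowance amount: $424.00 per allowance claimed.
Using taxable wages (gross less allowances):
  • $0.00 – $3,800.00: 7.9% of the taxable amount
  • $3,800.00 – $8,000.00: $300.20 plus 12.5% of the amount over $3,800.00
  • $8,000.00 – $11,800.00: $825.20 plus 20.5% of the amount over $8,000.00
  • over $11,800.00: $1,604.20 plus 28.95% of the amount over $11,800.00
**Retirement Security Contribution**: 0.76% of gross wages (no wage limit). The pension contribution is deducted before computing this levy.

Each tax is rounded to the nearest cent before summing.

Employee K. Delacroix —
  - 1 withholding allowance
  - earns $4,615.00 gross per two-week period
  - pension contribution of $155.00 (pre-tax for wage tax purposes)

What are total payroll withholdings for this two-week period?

Wage Tax: taxable = $4,615.00 − $155.00 − 1×$424.00 = $4,036.00
  $300.20 + 12.5% × ($4,036.00 − $3,800.00) = $300.20 + 12.5% × $236.00 = $329.70
Retirement Security Contribution: 0.76% × $4,460.00 = $33.90
Total: $329.70 + $33.90 = $363.60

$363.60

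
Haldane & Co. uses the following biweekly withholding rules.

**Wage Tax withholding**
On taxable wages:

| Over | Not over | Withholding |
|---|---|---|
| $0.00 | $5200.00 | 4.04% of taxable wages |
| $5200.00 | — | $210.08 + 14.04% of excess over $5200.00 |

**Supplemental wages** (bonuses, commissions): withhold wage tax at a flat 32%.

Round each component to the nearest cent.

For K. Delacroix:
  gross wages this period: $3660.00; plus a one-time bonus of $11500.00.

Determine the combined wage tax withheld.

$3827.86

Wage Tax: taxable = $3660.00
  4.04% × $3660.00 = $147.86
Supplemental (32% flat on bonus): 32% × $11500.00 = $3680.00
Total wage tax: $147.86 + $3680.00 = $3827.86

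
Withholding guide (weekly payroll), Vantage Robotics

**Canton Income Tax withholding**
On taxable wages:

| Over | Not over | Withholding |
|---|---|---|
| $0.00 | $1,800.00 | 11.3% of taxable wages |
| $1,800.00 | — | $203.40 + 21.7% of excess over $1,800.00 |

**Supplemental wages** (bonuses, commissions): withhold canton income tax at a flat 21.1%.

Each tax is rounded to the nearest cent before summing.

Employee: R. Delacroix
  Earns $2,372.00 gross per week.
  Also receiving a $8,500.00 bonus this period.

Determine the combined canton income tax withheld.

$2,121.02

Canton Income Tax: taxable = $2,372.00
  $203.40 + 21.7% × ($2,372.00 − $1,800.00) = $203.40 + 21.7% × $572.00 = $327.52
Supplemental (21.1% flat on bonus): 21.1% × $8,500.00 = $1,793.50
Total canton income tax: $327.52 + $1,793.50 = $2,121.02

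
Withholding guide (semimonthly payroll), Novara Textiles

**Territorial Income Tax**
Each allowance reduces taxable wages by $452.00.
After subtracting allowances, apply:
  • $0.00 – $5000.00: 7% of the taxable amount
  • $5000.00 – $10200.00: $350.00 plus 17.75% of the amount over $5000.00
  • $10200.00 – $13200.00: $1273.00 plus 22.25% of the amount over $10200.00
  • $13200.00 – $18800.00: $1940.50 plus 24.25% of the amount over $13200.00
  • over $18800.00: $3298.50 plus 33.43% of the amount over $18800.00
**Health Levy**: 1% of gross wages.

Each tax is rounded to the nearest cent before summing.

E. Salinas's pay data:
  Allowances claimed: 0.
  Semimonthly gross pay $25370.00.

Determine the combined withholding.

$5748.55

Territorial Income Tax: taxable = $25370.00
  $3298.50 + 33.43% × ($25370.00 − $18800.00) = $3298.50 + 33.43% × $6570.00 = $5494.85
Health Levy: 1% × $25370.00 = $253.70
Total: $5494.85 + $253.70 = $5748.55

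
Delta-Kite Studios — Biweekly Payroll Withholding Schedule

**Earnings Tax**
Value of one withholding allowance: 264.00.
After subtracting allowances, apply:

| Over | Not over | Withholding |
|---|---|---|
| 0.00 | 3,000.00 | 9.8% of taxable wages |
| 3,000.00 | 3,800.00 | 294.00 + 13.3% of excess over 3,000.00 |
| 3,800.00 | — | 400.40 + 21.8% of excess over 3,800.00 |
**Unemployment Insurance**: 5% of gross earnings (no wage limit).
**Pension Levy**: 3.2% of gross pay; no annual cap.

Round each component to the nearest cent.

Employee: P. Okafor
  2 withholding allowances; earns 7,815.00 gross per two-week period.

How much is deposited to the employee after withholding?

Earnings Tax: taxable = 7,815.00 − 2×264.00 = 7,287.00
  400.40 + 21.8% × (7,287.00 − 3,800.00) = 400.40 + 21.8% × 3,487.00 = 1,160.57
Unemployment Insurance: 5% × 7,815.00 = 390.75
Pension Levy: 3.2% × 7,815.00 = 250.08
Total withheld: 1,160.57 + 390.75 + 250.08 = 1,801.40
Net pay: 7,815.00 − 1,801.40 = 6,013.60

6,013.60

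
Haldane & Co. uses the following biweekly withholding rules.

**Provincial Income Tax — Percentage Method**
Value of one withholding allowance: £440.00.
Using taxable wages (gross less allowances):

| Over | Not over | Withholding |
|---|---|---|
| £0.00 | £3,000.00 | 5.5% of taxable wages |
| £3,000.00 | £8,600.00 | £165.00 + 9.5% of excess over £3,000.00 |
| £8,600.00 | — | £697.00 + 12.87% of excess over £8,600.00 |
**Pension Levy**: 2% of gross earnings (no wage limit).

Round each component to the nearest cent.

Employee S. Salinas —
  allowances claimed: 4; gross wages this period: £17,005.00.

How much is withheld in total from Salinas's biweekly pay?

£1,892.31

Provincial Income Tax: taxable = £17,005.00 − 4×£440.00 = £15,245.00
  £697.00 + 12.87% × (£15,245.00 − £8,600.00) = £697.00 + 12.87% × £6,645.00 = £1,552.21
Pension Levy: 2% × £17,005.00 = £340.10
Total: £1,552.21 + £340.10 = £1,892.31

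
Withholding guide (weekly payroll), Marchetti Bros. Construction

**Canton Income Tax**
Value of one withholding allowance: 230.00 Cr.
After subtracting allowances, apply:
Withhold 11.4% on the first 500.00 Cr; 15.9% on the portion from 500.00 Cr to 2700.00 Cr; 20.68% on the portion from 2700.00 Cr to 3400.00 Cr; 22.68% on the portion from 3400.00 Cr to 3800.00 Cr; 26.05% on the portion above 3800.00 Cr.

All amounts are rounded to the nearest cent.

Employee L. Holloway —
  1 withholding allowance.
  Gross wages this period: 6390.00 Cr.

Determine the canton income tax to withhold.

Canton Income Tax: taxable = 6390.00 Cr − 1×230.00 Cr = 6160.00 Cr
  642.28 Cr + 26.05% × (6160.00 Cr − 3800.00 Cr) = 642.28 Cr + 26.05% × 2360.00 Cr = 1257.06 Cr

1257.06 Cr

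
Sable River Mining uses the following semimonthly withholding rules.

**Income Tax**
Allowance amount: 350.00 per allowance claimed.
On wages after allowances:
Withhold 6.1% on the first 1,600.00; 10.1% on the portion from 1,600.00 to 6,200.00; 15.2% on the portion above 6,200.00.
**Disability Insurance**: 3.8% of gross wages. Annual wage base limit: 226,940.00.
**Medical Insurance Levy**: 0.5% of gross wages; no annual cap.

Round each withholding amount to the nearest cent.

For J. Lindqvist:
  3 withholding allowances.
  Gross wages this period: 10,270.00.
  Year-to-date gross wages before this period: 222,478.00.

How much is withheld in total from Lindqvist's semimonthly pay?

Income Tax: taxable = 10,270.00 − 3×350.00 = 9,220.00
  562.20 + 15.2% × (9,220.00 − 6,200.00) = 562.20 + 15.2% × 3,020.00 = 1,021.24
Disability Insurance: cap 226,940.00 − YTD 222,478.00 = 4,462.00 subject; 3.8% × 4,462.00 = 169.56
Medical Insurance Levy: 0.5% × 10,270.00 = 51.35
Total: 1,021.24 + 169.56 + 51.35 = 1,242.15

1,242.15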